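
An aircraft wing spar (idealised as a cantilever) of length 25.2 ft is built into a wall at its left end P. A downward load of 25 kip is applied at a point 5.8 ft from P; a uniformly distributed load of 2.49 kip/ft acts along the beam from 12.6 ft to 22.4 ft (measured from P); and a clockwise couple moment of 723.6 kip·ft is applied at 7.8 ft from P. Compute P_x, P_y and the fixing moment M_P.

Resultant of the distributed load: 2.49 × 9.8 = 24.402 kip at 17.5 ft from P.
ΣF_x = 0: P_x = 0.
ΣF_y = 0: P_y − 25 − 2.49·9.8 = 0 → P_y = 49.40 kip.
ΣM about P: M_P − 25·5.8 − (2.49·9.8)·17.5 − 723.6 = 0 → M_P = 1296 kip·ft.

P_x = 0, P_y = 49.40 kip, M_P = 1296 kip·ft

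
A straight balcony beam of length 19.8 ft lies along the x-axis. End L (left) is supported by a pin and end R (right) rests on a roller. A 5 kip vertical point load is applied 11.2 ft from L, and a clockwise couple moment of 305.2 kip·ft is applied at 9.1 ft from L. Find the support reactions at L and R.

L_x = 0, L_y = -13.24 kip, R_y = 18.24 kip

ΣM about L: R_y·19.8 − 5·11.2 − 305.2 = 0 → R_y = 361.2/19.8 = 18.2424 ≈ 18.24 kip.
ΣF_y = 0: L_y + 18.2424 − 5 = 0 → L_y = -13.24 kip.
ΣF_x = 0: no horizontal applied forces, so L_x = 0.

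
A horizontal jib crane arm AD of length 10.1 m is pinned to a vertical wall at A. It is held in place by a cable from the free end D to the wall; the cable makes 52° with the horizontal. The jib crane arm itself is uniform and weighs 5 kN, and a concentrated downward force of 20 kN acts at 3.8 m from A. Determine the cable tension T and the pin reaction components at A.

T = 12.72 kN, A_x = 7.832 kN, A_y = 14.98 kN

ΣM about A: T·sin52°·10.1 − 5·5.05 − 20·3.8 = 0 → T = 101.25/(10.1·0.788011) = 12.7216 ≈ 12.72 kN.
ΣF_x = 0: A_x − T·cos52° = 0 → A_x = 12.7216 × 0.615661 = 7.832 kN.
ΣF_y = 0: A_y + T·sin52° − 5 − 20 = 0 → A_y = 25 − 12.7216 × 0.788011 = 14.98 kN.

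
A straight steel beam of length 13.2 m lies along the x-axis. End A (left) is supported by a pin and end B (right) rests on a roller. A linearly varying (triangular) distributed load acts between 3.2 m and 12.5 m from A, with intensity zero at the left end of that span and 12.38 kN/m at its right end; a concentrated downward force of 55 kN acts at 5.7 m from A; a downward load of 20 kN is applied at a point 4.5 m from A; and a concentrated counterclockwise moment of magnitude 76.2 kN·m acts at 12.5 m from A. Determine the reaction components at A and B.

Resultant of the triangular load: ½ × 12.38 × 9.3 = 57.567 kN, acting at 9.4 m from A (one-third of the span from the peak).
ΣM about A: B_y·13.2 − (½·12.38·9.3)·9.4 − 55·5.7 − 20·4.5 + 76.2 = 0 → B_y = 868.4298/13.2 = 65.7901 ≈ 65.79 kN.
ΣF_y = 0: A_y + 65.7901 − ½·12.38·9.3 − 55 − 20 = 0 → A_y = 66.78 kN.
ΣF_x = 0: no horizontal applied forces, so A_x = 0.

A_x = 0, A_y = 66.78 kN, B_y = 65.79 kN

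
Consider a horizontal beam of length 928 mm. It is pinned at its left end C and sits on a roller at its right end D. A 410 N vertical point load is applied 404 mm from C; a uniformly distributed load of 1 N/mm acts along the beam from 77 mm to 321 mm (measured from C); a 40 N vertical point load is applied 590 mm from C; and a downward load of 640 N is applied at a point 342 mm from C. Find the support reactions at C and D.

Resultant of the distributed load: 1 × 244 = 244 N at 199 mm from C.
ΣM about C: D_y·928 − 410·404 − (1·244)·199 − 40·590 − 640·342 = 0 → D_y = 456676/928 = 492.108 ≈ 492.1 N.
ΣF_y = 0: C_y + 492.108 − 410 − 1·244 − 40 − 640 = 0 → C_y = 841.9 N.
ΣF_x = 0: no horizontal applied forces, so C_x = 0.

C_x = 0, C_y = 841.9 N, D_y = 492.1 N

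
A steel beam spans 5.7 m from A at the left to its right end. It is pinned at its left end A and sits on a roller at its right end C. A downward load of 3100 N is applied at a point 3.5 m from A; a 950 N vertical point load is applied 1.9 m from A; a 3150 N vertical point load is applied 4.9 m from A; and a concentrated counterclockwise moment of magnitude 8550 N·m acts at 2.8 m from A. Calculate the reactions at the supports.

A_x = 0, A_y = 3772 N, C_y = 3428 N

ΣM about A: C_y·5.7 − 3100·3.5 − 950·1.9 − 3150·4.9 + 8550 = 0 → C_y = 19540/5.7 = 3428.07 ≈ 3428 N.
ΣF_y = 0: A_y + 3428.07 − 3100 − 950 − 3150 = 0 → A_y = 3772 N.
ΣF_x = 0: no horizontal applied forces, so A_x = 0.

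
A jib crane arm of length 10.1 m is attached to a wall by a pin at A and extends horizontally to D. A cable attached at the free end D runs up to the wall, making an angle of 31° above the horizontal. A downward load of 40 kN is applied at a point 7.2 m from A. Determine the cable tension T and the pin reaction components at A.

ΣM about A: T·sin31°·10.1 − 40·7.2 = 0 → T = 288/(10.1·0.515038) = 55.3646 ≈ 55.36 kN.
ΣF_x = 0: A_x − T·cos31° = 0 → A_x = 55.3646 × 0.857167 = 47.46 kN.
ΣF_y = 0: A_y + T·sin31° − 40 = 0 → A_y = 40 − 55.3646 × 0.515038 = 11.49 kN.

T = 55.36 kN, A_x = 47.46 kN, A_y = 11.49 kN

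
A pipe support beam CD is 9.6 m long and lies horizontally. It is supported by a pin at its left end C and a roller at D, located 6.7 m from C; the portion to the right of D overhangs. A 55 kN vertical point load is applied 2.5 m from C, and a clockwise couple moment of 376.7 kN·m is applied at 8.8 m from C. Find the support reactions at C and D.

C_x = 0, C_y = -21.75 kN, D_y = 76.75 kN

Taking moments about C: D_y·6.7 − 55·2.5 − 376.7 = 0 → D_y = 514.2/6.7 = 76.7463 ≈ 76.75 kN.
ΣF_y = 0: C_y + 76.7463 − 55 = 0 → C_y = -21.75 kN.
ΣF_x = 0: no horizontal applied forces, so C_x = 0.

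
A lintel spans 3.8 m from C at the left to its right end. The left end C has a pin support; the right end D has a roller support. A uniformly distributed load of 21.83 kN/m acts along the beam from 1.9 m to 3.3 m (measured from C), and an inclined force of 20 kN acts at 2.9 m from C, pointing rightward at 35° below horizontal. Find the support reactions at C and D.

Resultant of the distributed load: 21.83 × 1.4 = 30.562 kN at 2.6 m from C.
Moments about C: D_y·3.8 − (21.83·1.4)·2.6 − 20·sin35°·2.9 = 0 → D_y = 112.729/3.8 = 29.6655 ≈ 29.67 kN.
ΣF_y = 0: C_y + 29.6655 − 21.83·1.4 − 20·sin35° = 0 → C_y = 12.37 kN.
ΣF_x = 0: C_x + 20·cos35° = 0 → C_x = -16.38 kN.

C_x = -16.38 kN, C_y = 12.37 kN, D_y = 29.67 kN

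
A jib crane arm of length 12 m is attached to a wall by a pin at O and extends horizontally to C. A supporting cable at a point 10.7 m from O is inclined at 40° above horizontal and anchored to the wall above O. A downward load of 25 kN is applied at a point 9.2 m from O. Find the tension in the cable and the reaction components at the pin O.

ΣM about O: T·sin40°·10.7 − 25·9.2 = 0 → T = 230/(10.7·0.642788) = 33.4408 ≈ 33.44 kN.
ΣF_x = 0: O_x − T·cos40° = 0 → O_x = 33.4408 × 0.766044 = 25.62 kN.
ΣF_y = 0: O_y + T·sin40° − 25 = 0 → O_y = 25 − 33.4408 × 0.642788 = 3.505 kN.

T = 33.44 kN, O_x = 25.62 kN, O_y = 3.505 kN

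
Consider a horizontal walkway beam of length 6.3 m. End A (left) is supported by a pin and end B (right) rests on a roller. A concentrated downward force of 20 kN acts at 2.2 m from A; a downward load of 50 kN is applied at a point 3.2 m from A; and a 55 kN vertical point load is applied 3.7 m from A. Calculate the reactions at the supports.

ΣM about A: B_y·6.3 − 20·2.2 − 50·3.2 − 55·3.7 = 0 → B_y = 407.5/6.3 = 64.6825 ≈ 64.68 kN.
ΣF_y = 0: A_y + 64.6825 − 20 − 50 − 55 = 0 → A_y = 60.32 kN.
ΣF_x = 0: no horizontal applied forces, so A_x = 0.

A_x = 0, A_y = 60.32 kN, B_y = 64.68 kN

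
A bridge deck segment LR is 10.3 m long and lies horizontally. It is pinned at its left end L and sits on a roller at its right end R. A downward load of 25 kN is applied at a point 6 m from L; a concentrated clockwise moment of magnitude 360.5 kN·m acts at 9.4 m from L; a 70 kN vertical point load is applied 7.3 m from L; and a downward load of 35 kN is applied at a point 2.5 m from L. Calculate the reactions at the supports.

L_x = 0, L_y = 22.33 kN, R_y = 107.7 kN

ΣM about L: R_y·10.3 − 25·6 − 360.5 − 70·7.3 − 35·2.5 = 0 → R_y = 1109/10.3 = 107.67 ≈ 107.7 kN.
ΣF_y = 0: L_y + 107.67 − 25 − 70 − 35 = 0 → L_y = 22.33 kN.
ΣF_x = 0: no horizontal applied forces, so L_x = 0.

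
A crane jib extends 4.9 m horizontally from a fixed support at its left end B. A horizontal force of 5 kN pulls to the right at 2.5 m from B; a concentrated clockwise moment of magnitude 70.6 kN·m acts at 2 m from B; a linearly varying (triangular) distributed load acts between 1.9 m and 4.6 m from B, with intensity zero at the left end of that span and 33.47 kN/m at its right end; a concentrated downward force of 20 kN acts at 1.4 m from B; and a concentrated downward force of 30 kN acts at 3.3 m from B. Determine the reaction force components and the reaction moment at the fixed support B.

B_x = -5.000 kN, B_y = 95.18 kN, M_B = 364.8 kN·m

Resultant of the triangular load: ½ × 33.47 × 2.7 = 45.1845 kN, acting at 3.7 m from B (one-third of the span from the peak).
ΣF_x = 0: B_x + 5 = 0 → B_x = -5.000 kN.
ΣF_y = 0: B_y − ½·33.47·2.7 − 20 − 30 = 0 → B_y = 95.18 kN.
ΣM about B: M_B − 70.6 − (½·33.47·2.7)·3.7 − 20·1.4 − 30·3.3 = 0 → M_B = 364.8 kN·m.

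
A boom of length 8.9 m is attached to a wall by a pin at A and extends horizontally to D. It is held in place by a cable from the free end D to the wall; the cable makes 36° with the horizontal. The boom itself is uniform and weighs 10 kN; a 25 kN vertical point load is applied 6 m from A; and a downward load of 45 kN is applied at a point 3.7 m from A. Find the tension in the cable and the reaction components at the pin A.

T = 69.01 kN, A_x = 55.83 kN, A_y = 39.44 kN

ΣM about A: T·sin36°·8.9 − 10·4.45 − 25·6 − 45·3.7 = 0 → T = 361/(8.9·0.587785) = 69.0079 ≈ 69.01 kN.
ΣF_x = 0: A_x − T·cos36° = 0 → A_x = 69.0079 × 0.809017 = 55.83 kN.
ΣF_y = 0: A_y + T·sin36° − 10 − 25 − 45 = 0 → A_y = 80 − 69.0079 × 0.587785 = 39.44 kN.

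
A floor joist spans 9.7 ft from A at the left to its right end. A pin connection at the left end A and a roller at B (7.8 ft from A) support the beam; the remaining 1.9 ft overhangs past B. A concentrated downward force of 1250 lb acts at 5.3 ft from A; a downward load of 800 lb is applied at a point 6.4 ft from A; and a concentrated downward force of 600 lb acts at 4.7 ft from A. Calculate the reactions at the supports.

Taking moments about A: B_y·7.8 − 1250·5.3 − 800·6.4 − 600·4.7 = 0 → B_y = 14565/7.8 = 1867.31 ≈ 1867 lb.
ΣF_y = 0: A_y + 1867.31 − 1250 − 800 − 600 = 0 → A_y = 782.7 lb.
ΣF_x = 0: no horizontal applied forces, so A_x = 0.

A_x = 0, A_y = 782.7 lb, B_y = 1867 lb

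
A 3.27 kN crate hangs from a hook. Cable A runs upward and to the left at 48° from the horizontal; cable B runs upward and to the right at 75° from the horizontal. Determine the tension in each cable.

ΣF_x = 0: −T_A·cos48° + T_B·cos75° = 0 → T_B = 2.58532·T_A.
ΣF_y = 0: T_A·sin48° + T_B·sin75° = 3.27.
Substitute: T_A·(0.743145 + 2.58532·0.965926) = 3.27 → T_A = 1.00914 ≈ 1.009 kN.
Then T_B = 2.58532 × 1.00914 = 2.609 kN.

T_A = 1.009 kN, T_B = 2.609 kN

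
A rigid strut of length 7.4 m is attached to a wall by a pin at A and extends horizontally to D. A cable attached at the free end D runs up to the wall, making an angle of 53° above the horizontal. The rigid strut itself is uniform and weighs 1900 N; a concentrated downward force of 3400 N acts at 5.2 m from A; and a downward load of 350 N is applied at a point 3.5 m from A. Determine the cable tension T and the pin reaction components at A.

ΣM about A: T·sin53°·7.4 − 1900·3.7 − 3400·5.2 − 350·3.5 = 0 → T = 25935/(7.4·0.798636) = 4388.39 ≈ 4388 N.
ΣF_x = 0: A_x − T·cos53° = 0 → A_x = 4388.39 × 0.601815 = 2641 N.
ΣF_y = 0: A_y + T·sin53° − 1900 − 3400 − 350 = 0 → A_y = 5650 − 4388.39 × 0.798636 = 2145 N.

T = 4388 N, A_x = 2641 N, A_y = 2145 N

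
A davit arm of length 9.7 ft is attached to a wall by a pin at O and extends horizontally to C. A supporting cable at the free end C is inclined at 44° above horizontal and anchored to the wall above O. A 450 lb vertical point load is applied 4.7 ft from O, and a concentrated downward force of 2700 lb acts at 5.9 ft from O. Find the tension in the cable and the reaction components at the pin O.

T = 2678 lb, O_x = 1926 lb, O_y = 1290 lb

ΣM about O: T·sin44°·9.7 − 450·4.7 − 2700·5.9 = 0 → T = 18045/(9.7·0.694658) = 2678.02 ≈ 2678 lb.
ΣF_x = 0: O_x − T·cos44° = 0 → O_x = 2678.02 × 0.71934 = 1926 lb.
ΣF_y = 0: O_y + T·sin44° − 450 − 2700 = 0 → O_y = 3150 − 2678.02 × 0.694658 = 1290 lb.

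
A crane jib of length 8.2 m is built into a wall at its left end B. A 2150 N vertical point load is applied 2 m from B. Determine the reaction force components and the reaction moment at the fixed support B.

B_x = 0, B_y = 2150 N, M_B = 4300 N·m

ΣF_x = 0: B_x = 0.
ΣF_y = 0: B_y − 2150 = 0 → B_y = 2150 N.
ΣM about B: M_B − 2150·2 = 0 → M_B = 4300 N·m.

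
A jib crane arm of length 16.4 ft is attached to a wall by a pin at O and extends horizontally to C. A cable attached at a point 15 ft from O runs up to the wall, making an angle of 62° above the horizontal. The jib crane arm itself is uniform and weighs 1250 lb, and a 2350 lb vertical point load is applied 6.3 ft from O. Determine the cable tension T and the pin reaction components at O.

T = 1892 lb, O_x = 888.1 lb, O_y = 1930 lb

ΣM about O: T·sin62°·15 − 1250·8.2 − 2350·6.3 = 0 → T = 25055/(15·0.882948) = 1891.77 ≈ 1892 lb.
ΣF_x = 0: O_x − T·cos62° = 0 → O_x = 1891.77 × 0.469472 = 888.1 lb.
ΣF_y = 0: O_y + T·sin62° − 1250 − 2350 = 0 → O_y = 3600 − 1891.77 × 0.882948 = 1930 lb.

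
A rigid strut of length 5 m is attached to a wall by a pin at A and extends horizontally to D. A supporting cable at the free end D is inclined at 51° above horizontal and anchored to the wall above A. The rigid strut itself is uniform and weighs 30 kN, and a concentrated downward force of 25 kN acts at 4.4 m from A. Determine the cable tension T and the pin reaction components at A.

T = 47.61 kN, A_x = 29.96 kN, A_y = 18.00 kN

ΣM about A: T·sin51°·5 − 30·2.5 − 25·4.4 = 0 → T = 185/(5·0.777146) = 47.6101 ≈ 47.61 kN.
ΣF_x = 0: A_x − T·cos51° = 0 → A_x = 47.6101 × 0.62932 = 29.96 kN.
ΣF_y = 0: A_y + T·sin51° − 30 − 25 = 0 → A_y = 55 − 47.6101 × 0.777146 = 18.00 kN.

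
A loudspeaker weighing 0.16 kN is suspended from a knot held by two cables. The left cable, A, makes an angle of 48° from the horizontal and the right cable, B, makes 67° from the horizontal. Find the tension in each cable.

ΣF_x = 0: −T_A·cos48° + T_B·cos67° = 0 → T_B = 1.71251·T_A.
ΣF_y = 0: T_A·sin48° + T_B·sin67° = 0.16.
Substitute: T_A·(0.743145 + 1.71251·0.920505) = 0.16 → T_A = 0.0689798 ≈ 0.06898 kN.
Then T_B = 1.71251 × 0.0689798 = 0.1181 kN.

T_A = 0.06898 kN, T_B = 0.1181 kN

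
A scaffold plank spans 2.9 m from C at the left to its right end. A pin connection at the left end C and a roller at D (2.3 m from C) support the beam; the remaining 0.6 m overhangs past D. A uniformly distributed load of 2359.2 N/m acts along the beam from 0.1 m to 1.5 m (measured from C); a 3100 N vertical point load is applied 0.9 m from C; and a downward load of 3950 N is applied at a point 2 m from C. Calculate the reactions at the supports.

C_x = 0, C_y = 4556 N, D_y = 5797 N

Resultant of the distributed load: 2359.2 × 1.4 = 3302.88 N at 0.8 m from C.
ΣM about C: D_y·2.3 − (2359.2·1.4)·0.8 − 3100·0.9 − 3950·2 = 0 → D_y = 13332.304/2.3 = 5796.65 ≈ 5797 N.
ΣF_y = 0: C_y + 5796.65 − 2359.2·1.4 − 3100 − 3950 = 0 → C_y = 4556 N.
ΣF_x = 0: no horizontal applied forces, so C_x = 0.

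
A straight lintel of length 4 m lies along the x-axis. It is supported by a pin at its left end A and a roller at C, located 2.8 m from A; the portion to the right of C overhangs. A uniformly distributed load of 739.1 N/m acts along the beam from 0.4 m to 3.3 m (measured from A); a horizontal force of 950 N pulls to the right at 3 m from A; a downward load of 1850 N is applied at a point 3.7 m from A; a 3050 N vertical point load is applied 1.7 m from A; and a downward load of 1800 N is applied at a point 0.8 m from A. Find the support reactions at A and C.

Resultant of the distributed load: 739.1 × 2.9 = 2143.39 N at 1.85 m from A.
Moments about A: C_y·2.8 − (739.1·2.9)·1.85 − 1850·3.7 − 3050·1.7 − 1800·0.8 = 0 → C_y = 17435.2715/2.8 = 6226.88 ≈ 6227 N.
ΣF_y = 0: A_y + 6226.88 − 739.1·2.9 − 1850 − 3050 − 1800 = 0 → A_y = 2617 N.
ΣF_x = 0: A_x + 950 = 0 → A_x = -950.0 N.

A_x = -950.0 N, A_y = 2617 N, C_y = 6227 N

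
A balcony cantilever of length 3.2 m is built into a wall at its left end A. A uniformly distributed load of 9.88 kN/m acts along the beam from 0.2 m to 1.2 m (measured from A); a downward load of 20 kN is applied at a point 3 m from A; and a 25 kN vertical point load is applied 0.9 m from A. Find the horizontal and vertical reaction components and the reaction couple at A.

Resultant of the distributed load: 9.88 × 1 = 9.88 kN at 0.7 m from A.
ΣF_x = 0: A_x = 0.
ΣF_y = 0: A_y − 9.88·1 − 20 − 25 = 0 → A_y = 54.88 kN.
ΣM about A: M_A − (9.88·1)·0.7 − 20·3 − 25·0.9 = 0 → M_A = 89.42 kN·m.

A_x = 0, A_y = 54.88 kN, M_A = 89.42 kN·m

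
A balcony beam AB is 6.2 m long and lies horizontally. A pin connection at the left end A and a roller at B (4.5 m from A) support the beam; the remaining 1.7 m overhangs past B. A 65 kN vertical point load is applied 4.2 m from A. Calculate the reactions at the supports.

Moments about A: B_y·4.5 − 65·4.2 = 0 → B_y = 273/4.5 = 60.6667 ≈ 60.67 kN.
ΣF_y = 0: A_y + 60.6667 − 65 = 0 → A_y = 4.333 kN.
ΣF_x = 0: no horizontal applied forces, so A_x = 0.

A_x = 0, A_y = 4.333 kN, B_y = 60.67 kN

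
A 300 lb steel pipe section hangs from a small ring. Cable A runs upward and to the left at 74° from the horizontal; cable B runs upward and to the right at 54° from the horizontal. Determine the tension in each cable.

T_A = 223.8 lb, T_B = 104.9 lb

ΣF_x = 0: −T_A·cos74° + T_B·cos54° = 0 → T_B = 0.468942·T_A.
ΣF_y = 0: T_A·sin74° + T_B·sin54° = 300.
Substitute: T_A·(0.961262 + 0.468942·0.809017) = 300 → T_A = 223.773 ≈ 223.8 lb.
Then T_B = 0.468942 × 223.773 = 104.9 lb.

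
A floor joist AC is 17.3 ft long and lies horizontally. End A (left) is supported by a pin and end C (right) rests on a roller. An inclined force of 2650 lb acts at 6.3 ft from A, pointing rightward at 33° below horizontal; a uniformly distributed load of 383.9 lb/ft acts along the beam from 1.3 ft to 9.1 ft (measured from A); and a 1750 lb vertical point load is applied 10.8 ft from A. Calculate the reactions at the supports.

Resultant of the distributed load: 383.9 × 7.8 = 2994.42 lb at 5.2 ft from A.
ΣM about A: C_y·17.3 − 2650·sin33°·6.3 − (383.9·7.8)·5.2 − 1750·10.8 = 0 → C_y = 43563.7/17.3 = 2518.13 ≈ 2518 lb.
ΣF_y = 0: A_y + 2518.13 − 2650·sin33° − 383.9·7.8 − 1750 = 0 → A_y = 3670 lb.
ΣF_x = 0: A_x + 2650·cos33° = 0 → A_x = -2222 lb.

A_x = -2222 lb, A_y = 3670 lb, C_y = 2518 lb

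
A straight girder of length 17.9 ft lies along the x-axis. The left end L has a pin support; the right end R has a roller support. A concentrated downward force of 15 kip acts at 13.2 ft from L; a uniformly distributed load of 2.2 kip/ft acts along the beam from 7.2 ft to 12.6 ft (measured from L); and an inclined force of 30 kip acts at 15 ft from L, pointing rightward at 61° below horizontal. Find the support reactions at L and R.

Resultant of the distributed load: 2.2 × 5.4 = 11.88 kip at 9.9 ft from L.
ΣM about L: R_y·17.9 − 15·13.2 − (2.2·5.4)·9.9 − 30·sin61°·15 = 0 → R_y = 709.191/17.9 = 39.6196 ≈ 39.62 kip.
ΣF_y = 0: L_y + 39.6196 − 15 − 2.2·5.4 − 30·sin61° = 0 → L_y = 13.50 kip.
ΣF_x = 0: L_x + 30·cos61° = 0 → L_x = -14.54 kip.

L_x = -14.54 kip, L_y = 13.50 kip, R_y = 39.62 kip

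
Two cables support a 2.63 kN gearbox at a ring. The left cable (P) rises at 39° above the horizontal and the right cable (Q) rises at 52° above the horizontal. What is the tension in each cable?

T_P = 1.619 kN, T_Q = 2.044 kN

ΣF_x = 0: −T_P·cos39° + T_Q·cos52° = 0 → T_Q = 1.26229·T_P.
ΣF_y = 0: T_P·sin39° + T_Q·sin52° = 2.63.
Substitute: T_P·(0.62932 + 1.26229·0.788011) = 2.63 → T_P = 1.61944 ≈ 1.619 kN.
Then T_Q = 1.26229 × 1.61944 = 2.044 kN.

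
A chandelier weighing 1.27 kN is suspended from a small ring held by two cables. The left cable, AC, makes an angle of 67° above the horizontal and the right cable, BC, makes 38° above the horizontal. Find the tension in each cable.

ΣF_x = 0: −T_AC·cos67° + T_BC·cos38° = 0 → T_BC = 0.495845·T_AC.
ΣF_y = 0: T_AC·sin67° + T_BC·sin38° = 1.27.
Substitute: T_AC·(0.920505 + 0.495845·0.615661) = 1.27 → T_AC = 1.03608 ≈ 1.036 kN.
Then T_BC = 0.495845 × 1.03608 = 0.5137 kN.

T_AC = 1.036 kN, T_BC = 0.5137 kN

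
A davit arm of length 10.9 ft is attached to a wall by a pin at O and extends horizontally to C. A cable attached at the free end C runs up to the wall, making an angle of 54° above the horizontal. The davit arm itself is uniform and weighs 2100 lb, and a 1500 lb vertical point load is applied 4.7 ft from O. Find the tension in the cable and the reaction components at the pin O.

T = 2097 lb, O_x = 1233 lb, O_y = 1903 lb

ΣM about O: T·sin54°·10.9 − 2100·5.45 − 1500·4.7 = 0 → T = 18495/(10.9·0.809017) = 2097.35 ≈ 2097 lb.
ΣF_x = 0: O_x − T·cos54° = 0 → O_x = 2097.35 × 0.587785 = 1233 lb.
ΣF_y = 0: O_y + T·sin54° − 2100 − 1500 = 0 → O_y = 3600 − 2097.35 × 0.809017 = 1903 lb.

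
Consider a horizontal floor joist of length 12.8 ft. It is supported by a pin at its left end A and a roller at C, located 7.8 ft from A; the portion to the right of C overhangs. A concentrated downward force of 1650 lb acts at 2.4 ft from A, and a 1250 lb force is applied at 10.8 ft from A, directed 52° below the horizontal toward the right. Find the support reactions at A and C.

A_x = -769.6 lb, A_y = 763.5 lb, C_y = 1872 lb

Taking moments about A: C_y·7.8 − 1650·2.4 − 1250·sin52°·10.8 = 0 → C_y = 14598.1/7.8 = 1871.55 ≈ 1872 lb.
ΣF_y = 0: A_y + 1871.55 − 1650 − 1250·sin52° = 0 → A_y = 763.5 lb.
ΣF_x = 0: A_x + 1250·cos52° = 0 → A_x = -769.6 lb.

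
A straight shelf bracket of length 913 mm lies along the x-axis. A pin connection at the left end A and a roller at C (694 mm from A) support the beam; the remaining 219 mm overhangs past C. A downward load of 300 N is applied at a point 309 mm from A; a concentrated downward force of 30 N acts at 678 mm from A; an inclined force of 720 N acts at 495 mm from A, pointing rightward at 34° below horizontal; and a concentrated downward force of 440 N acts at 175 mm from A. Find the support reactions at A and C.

A_x = -596.9 N, A_y = 611.6 N, C_y = 561.0 N

Taking moments about A: C_y·694 − 300·309 − 30·678 − 720·sin34°·495 − 440·175 = 0 → C_y = 389336/694 = 561.003 ≈ 561.0 N.
ΣF_y = 0: A_y + 561.003 − 300 − 30 − 720·sin34° − 440 = 0 → A_y = 611.6 N.
ΣF_x = 0: A_x + 720·cos34° = 0 → A_x = -596.9 N.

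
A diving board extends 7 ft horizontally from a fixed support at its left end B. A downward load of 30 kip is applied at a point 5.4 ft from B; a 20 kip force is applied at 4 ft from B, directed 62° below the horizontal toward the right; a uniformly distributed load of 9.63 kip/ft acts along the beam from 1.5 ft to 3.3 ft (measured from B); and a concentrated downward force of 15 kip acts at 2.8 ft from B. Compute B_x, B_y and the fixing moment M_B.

B_x = -9.389 kip, B_y = 79.99 kip, M_B = 316.2 kip·ft

Resultant of the distributed load: 9.63 × 1.8 = 17.334 kip at 2.4 ft from B.
ΣF_x = 0: B_x + 20·cos62° = 0 → B_x = -9.389 kip.
ΣF_y = 0: B_y − 30 − 20·sin62° − 9.63·1.8 − 15 = 0 → B_y = 79.99 kip.
ΣM about B: M_B − 30·5.4 − 20·sin62°·4 − (9.63·1.8)·2.4 − 15·2.8 = 0 → M_B = 316.2 kip·ft.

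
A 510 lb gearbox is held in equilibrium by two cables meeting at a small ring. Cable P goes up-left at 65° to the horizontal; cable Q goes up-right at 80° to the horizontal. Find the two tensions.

T_P = 154.4 lb, T_Q = 375.8 lb

ΣF_x = 0: −T_P·cos65° + T_Q·cos80° = 0 → T_Q = 2.43376·T_P.
ΣF_y = 0: T_P·sin65° + T_Q·sin80° = 510.
Substitute: T_P·(0.906308 + 2.43376·0.984808) = 510 → T_P = 154.401 ≈ 154.4 lb.
Then T_Q = 2.43376 × 154.401 = 375.8 lb.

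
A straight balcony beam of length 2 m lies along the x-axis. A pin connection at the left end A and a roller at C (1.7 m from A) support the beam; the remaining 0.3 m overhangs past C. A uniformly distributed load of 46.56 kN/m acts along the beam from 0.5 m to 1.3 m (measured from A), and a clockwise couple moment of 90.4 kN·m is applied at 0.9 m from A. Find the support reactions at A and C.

Resultant of the distributed load: 46.56 × 0.8 = 37.248 kN at 0.9 m from A.
ΣM about A: C_y·1.7 − (46.56·0.8)·0.9 − 90.4 = 0 → C_y = 123.9232/1.7 = 72.896 ≈ 72.90 kN.
ΣF_y = 0: A_y + 72.896 − 46.56·0.8 = 0 → A_y = -35.65 kN.
ΣF_x = 0: no horizontal applied forces, so A_x = 0.

A_x = 0, A_y = -35.65 kN, C_y = 72.90 kN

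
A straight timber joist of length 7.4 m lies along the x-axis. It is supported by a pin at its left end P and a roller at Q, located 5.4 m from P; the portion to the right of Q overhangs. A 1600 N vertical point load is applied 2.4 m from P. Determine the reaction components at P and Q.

P_x = 0, P_y = 888.9 N, Q_y = 711.1 N

ΣM about P: Q_y·5.4 − 1600·2.4 = 0 → Q_y = 3840/5.4 = 711.111 ≈ 711.1 N.
ΣF_y = 0: P_y + 711.111 − 1600 = 0 → P_y = 888.9 N.
ΣF_x = 0: no horizontal applied forces, so P_x = 0.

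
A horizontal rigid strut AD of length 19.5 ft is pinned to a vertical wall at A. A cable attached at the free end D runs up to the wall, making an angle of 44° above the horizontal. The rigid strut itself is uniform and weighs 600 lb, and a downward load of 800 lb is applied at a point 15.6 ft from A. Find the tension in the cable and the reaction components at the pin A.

ΣM about A: T·sin44°·19.5 − 600·9.75 − 800·15.6 = 0 → T = 18330/(19.5·0.694658) = 1353.18 ≈ 1353 lb.
ΣF_x = 0: A_x − T·cos44° = 0 → A_x = 1353.18 × 0.71934 = 973.4 lb.
ΣF_y = 0: A_y + T·sin44° − 600 − 800 = 0 → A_y = 1400 − 1353.18 × 0.694658 = 460.0 lb.

T = 1353 lb, A_x = 973.4 lb, A_y = 460.0 lb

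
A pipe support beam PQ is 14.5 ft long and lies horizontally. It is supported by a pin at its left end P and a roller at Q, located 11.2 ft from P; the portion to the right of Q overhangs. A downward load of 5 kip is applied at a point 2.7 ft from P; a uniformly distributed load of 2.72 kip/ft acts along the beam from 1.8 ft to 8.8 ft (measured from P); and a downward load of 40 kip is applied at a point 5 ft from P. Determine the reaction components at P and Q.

P_x = 0, P_y = 35.97 kip, Q_y = 28.07 kip

Resultant of the distributed load: 2.72 × 7 = 19.04 kip at 5.3 ft from P.
ΣM about P: Q_y·11.2 − 5·2.7 − (2.72·7)·5.3 − 40·5 = 0 → Q_y = 314.412/11.2 = 28.0725 ≈ 28.07 kip.
ΣF_y = 0: P_y + 28.0725 − 5 − 2.72·7 − 40 = 0 → P_y = 35.97 kip.
ΣF_x = 0: no horizontal applied forces, so P_x = 0.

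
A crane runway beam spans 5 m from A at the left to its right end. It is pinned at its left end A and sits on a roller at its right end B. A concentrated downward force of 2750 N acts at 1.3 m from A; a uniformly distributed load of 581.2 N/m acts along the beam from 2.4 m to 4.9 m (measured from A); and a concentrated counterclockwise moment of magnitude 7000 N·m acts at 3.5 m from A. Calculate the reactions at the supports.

Resultant of the distributed load: 581.2 × 2.5 = 1453 N at 3.65 m from A.
Taking moments about A: B_y·5 − 2750·1.3 − (581.2·2.5)·3.65 + 7000 = 0 → B_y = 1878.45/5 = 375.69 ≈ 375.7 N.
ΣF_y = 0: A_y + 375.69 − 2750 − 581.2·2.5 = 0 → A_y = 3827 N.
ΣF_x = 0: no horizontal applied forces, so A_x = 0.

A_x = 0, A_y = 3827 N, B_y = 375.7 N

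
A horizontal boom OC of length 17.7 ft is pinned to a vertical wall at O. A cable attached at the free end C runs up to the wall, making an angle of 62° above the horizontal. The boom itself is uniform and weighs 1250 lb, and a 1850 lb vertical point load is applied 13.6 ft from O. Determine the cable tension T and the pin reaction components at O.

ΣM about O: T·sin62°·17.7 − 1250·8.85 − 1850·13.6 = 0 → T = 36222.5/(17.7·0.882948) = 2317.77 ≈ 2318 lb.
ΣF_x = 0: O_x − T·cos62° = 0 → O_x = 2317.77 × 0.469472 = 1088 lb.
ΣF_y = 0: O_y + T·sin62° − 1250 − 1850 = 0 → O_y = 3100 − 2317.77 × 0.882948 = 1054 lb.

T = 2318 lb, O_x = 1088 lb, O_y = 1054 lb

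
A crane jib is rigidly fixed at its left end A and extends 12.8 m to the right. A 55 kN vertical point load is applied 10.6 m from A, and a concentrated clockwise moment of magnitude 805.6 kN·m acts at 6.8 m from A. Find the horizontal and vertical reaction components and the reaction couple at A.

ΣF_x = 0: A_x = 0.
ΣF_y = 0: A_y − 55 = 0 → A_y = 55.00 kN.
ΣM about A: M_A − 55·10.6 − 805.6 = 0 → M_A = 1389 kN·m.

A_x = 0, A_y = 55.00 kN, M_A = 1389 kN·m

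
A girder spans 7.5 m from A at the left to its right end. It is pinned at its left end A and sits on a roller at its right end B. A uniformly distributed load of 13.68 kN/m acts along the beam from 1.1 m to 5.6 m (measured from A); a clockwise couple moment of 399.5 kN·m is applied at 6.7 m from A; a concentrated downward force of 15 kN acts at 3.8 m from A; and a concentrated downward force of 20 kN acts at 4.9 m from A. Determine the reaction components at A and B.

A_x = 0, A_y = -4.870 kN, B_y = 101.4 kN

Resultant of the distributed load: 13.68 × 4.5 = 61.56 kN at 3.35 m from A.
Taking moments about A: B_y·7.5 − (13.68·4.5)·3.35 − 399.5 − 15·3.8 − 20·4.9 = 0 → B_y = 760.726/7.5 = 101.43 ≈ 101.4 kN.
ΣF_y = 0: A_y + 101.43 − 13.68·4.5 − 15 − 20 = 0 → A_y = -4.870 kN.
ΣF_x = 0: no horizontal applied forces, so A_x = 0.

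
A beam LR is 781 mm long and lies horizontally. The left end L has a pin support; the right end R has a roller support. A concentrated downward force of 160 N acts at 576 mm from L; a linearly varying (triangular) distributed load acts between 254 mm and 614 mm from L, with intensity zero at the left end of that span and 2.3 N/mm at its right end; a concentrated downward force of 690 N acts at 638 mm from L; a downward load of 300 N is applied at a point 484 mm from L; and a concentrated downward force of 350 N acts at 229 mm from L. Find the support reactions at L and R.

Resultant of the triangular load: ½ × 2.3 × 360 = 414 N, acting at 494 mm from L (one-third of the span from the peak).
ΣM about L: R_y·781 − 160·576 − (½·2.3·360)·494 − 690·638 − 300·484 − 350·229 = 0 → R_y = 962246/781 = 1232.07 ≈ 1232 N.
ΣF_y = 0: L_y + 1232.07 − 160 − ½·2.3·360 − 690 − 300 − 350 = 0 → L_y = 681.9 N.
ΣF_x = 0: no horizontal applied forces, so L_x = 0.

L_x = 0, L_y = 681.9 N, R_y = 1232 N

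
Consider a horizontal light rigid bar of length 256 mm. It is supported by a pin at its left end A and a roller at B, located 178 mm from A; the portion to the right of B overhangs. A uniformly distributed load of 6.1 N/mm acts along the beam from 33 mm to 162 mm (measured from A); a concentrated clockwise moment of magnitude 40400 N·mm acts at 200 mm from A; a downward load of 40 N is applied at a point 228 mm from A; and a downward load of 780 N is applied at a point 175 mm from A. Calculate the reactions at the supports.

Resultant of the distributed load: 6.1 × 129 = 786.9 N at 97.5 mm from A.
ΣM about A: B_y·178 − (6.1·129)·97.5 − 40400 − 40·228 − 780·175 = 0 → B_y = 262742.75/178 = 1476.08 ≈ 1476 N.
ΣF_y = 0: A_y + 1476.08 − 6.1·129 − 40 − 780 = 0 → A_y = 130.8 N.
ΣF_x = 0: no horizontal applied forces, so A_x = 0.

A_x = 0, A_y = 130.8 N, B_y = 1476 N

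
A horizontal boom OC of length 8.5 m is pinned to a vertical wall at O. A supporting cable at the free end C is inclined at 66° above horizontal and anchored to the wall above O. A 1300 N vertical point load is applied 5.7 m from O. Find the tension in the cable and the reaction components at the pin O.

T = 954.3 N, O_x = 388.1 N, O_y = 428.2 N

ΣM about O: T·sin66°·8.5 − 1300·5.7 = 0 → T = 7410/(8.5·0.913545) = 954.266 ≈ 954.3 N.
ΣF_x = 0: O_x − T·cos66° = 0 → O_x = 954.266 × 0.406737 = 388.1 N.
ΣF_y = 0: O_y + T·sin66° − 1300 = 0 → O_y = 1300 − 954.266 × 0.913545 = 428.2 N.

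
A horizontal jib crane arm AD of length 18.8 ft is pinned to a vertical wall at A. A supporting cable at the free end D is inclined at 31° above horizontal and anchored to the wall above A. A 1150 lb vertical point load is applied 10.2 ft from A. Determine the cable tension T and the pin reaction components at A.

T = 1211 lb, A_x = 1038 lb, A_y = 526.1 lb

ΣM about A: T·sin31°·18.8 − 1150·10.2 = 0 → T = 11730/(18.8·0.515038) = 1211.44 ≈ 1211 lb.
ΣF_x = 0: A_x − T·cos31° = 0 → A_x = 1211.44 × 0.857167 = 1038 lb.
ΣF_y = 0: A_y + T·sin31° − 1150 = 0 → A_y = 1150 − 1211.44 × 0.515038 = 526.1 lb.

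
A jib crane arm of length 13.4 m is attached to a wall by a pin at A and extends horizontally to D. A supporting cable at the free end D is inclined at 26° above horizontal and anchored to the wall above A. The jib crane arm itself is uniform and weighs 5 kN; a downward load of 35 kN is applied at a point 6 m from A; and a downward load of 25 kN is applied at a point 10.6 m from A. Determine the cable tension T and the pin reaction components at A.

ΣM about A: T·sin26°·13.4 − 5·6.7 − 35·6 − 25·10.6 = 0 → T = 508.5/(13.4·0.438371) = 86.5654 ≈ 86.57 kN.
ΣF_x = 0: A_x − T·cos26° = 0 → A_x = 86.5654 × 0.898794 = 77.80 kN.
ΣF_y = 0: A_y + T·sin26° − 5 − 35 − 25 = 0 → A_y = 65 − 86.5654 × 0.438371 = 27.05 kN.

T = 86.57 kN, A_x = 77.80 kN, A_y = 27.05 kN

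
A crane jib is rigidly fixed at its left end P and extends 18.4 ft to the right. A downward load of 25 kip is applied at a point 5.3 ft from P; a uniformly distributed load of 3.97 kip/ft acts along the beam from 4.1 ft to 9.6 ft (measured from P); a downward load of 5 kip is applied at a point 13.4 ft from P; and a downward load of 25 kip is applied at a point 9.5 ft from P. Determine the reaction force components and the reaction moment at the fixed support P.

Resultant of the distributed load: 3.97 × 5.5 = 21.835 kip at 6.85 ft from P.
ΣF_x = 0: P_x = 0.
ΣF_y = 0: P_y − 25 − 3.97·5.5 − 5 − 25 = 0 → P_y = 76.84 kip.
ΣM about P: M_P − 25·5.3 − (3.97·5.5)·6.85 − 5·13.4 − 25·9.5 = 0 → M_P = 586.6 kip·ft.

P_x = 0, P_y = 76.84 kip, M_P = 586.6 kip·ft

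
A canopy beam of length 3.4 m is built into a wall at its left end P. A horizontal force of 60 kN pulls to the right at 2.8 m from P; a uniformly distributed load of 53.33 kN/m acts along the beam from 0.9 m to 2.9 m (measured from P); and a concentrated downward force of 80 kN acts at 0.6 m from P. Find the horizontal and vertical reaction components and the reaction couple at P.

Resultant of the distributed load: 53.33 × 2 = 106.66 kN at 1.9 m from P.
ΣF_x = 0: P_x + 60 = 0 → P_x = -60.00 kN.
ΣF_y = 0: P_y − 53.33·2 − 80 = 0 → P_y = 186.7 kN.
ΣM about P: M_P − (53.33·2)·1.9 − 80·0.6 = 0 → M_P = 250.7 kN·m.

P_x = -60.00 kN, P_y = 186.7 kN, M_P = 250.7 kN·m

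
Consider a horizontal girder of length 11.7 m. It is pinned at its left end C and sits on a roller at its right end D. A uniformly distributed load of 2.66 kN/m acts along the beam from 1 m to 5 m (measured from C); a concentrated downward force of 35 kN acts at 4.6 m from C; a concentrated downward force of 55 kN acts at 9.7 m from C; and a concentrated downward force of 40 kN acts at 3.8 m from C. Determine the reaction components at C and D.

Resultant of the distributed load: 2.66 × 4 = 10.64 kN at 3 m from C.
Taking moments about C: D_y·11.7 − (2.66·4)·3 − 35·4.6 − 55·9.7 − 40·3.8 = 0 → D_y = 878.42/11.7 = 75.0786 ≈ 75.08 kN.
ΣF_y = 0: C_y + 75.0786 − 2.66·4 − 35 − 55 − 40 = 0 → C_y = 65.56 kN.
ΣF_x = 0: no horizontal applied forces, so C_x = 0.

C_x = 0, C_y = 65.56 kN, D_y = 75.08 kN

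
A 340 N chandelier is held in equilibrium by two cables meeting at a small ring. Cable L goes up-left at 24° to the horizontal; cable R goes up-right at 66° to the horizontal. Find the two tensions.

ΣF_x = 0: −T_L·cos24° + T_R·cos66° = 0 → T_R = 2.24604·T_L.
ΣF_y = 0: T_L·sin24° + T_R·sin66° = 340.
Substitute: T_L·(0.406737 + 2.24604·0.913545) = 340 → T_L = 138.29 ≈ 138.3 N.
Then T_R = 2.24604 × 138.29 = 310.6 N.

T_L = 138.3 N, T_R = 310.6 N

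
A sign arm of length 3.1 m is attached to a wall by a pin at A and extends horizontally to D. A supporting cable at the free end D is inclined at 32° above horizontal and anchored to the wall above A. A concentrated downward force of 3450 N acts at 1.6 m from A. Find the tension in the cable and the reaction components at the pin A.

ΣM about A: T·sin32°·3.1 − 3450·1.6 = 0 → T = 5520/(3.1·0.529919) = 3360.22 ≈ 3360 N.
ΣF_x = 0: A_x − T·cos32° = 0 → A_x = 3360.22 × 0.848048 = 2850 N.
ΣF_y = 0: A_y + T·sin32° − 3450 = 0 → A_y = 3450 − 3360.22 × 0.529919 = 1669 N.

T = 3360 N, A_x = 2850 N, A_y = 1669 N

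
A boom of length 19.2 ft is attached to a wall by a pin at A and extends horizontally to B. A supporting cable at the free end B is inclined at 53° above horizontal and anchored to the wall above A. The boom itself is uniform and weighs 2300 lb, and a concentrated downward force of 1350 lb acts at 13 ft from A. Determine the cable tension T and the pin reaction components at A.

ΣM about A: T·sin53°·19.2 − 2300·9.6 − 1350·13 = 0 → T = 39630/(19.2·0.798636) = 2584.48 ≈ 2584 lb.
ΣF_x = 0: A_x − T·cos53° = 0 → A_x = 2584.48 × 0.601815 = 1555 lb.
ΣF_y = 0: A_y + T·sin53° − 2300 − 1350 = 0 → A_y = 3650 − 2584.48 × 0.798636 = 1586 lb.

T = 2584 lb, A_x = 1555 lb, A_y = 1586 lb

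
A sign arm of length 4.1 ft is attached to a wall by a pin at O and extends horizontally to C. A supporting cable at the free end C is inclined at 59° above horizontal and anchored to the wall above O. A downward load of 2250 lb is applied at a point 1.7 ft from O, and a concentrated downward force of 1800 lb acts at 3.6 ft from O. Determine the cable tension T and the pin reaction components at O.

T = 2932 lb, O_x = 1510 lb, O_y = 1537 lb

ΣM about O: T·sin59°·4.1 − 2250·1.7 − 1800·3.6 = 0 → T = 10305/(4.1·0.857167) = 2932.23 ≈ 2932 lb.
ΣF_x = 0: O_x − T·cos59° = 0 → O_x = 2932.23 × 0.515038 = 1510 lb.
ΣF_y = 0: O_y + T·sin59° − 2250 − 1800 = 0 → O_y = 4050 − 2932.23 × 0.857167 = 1537 lb.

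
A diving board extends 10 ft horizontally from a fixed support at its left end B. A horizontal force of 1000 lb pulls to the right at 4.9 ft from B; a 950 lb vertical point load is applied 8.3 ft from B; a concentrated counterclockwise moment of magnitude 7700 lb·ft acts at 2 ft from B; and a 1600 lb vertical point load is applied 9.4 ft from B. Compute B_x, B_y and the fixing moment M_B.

B_x = -1000 lb, B_y = 2550 lb, M_B = 15220 lb·ft

ΣF_x = 0: B_x + 1000 = 0 → B_x = -1000 lb.
ΣF_y = 0: B_y − 950 − 1600 = 0 → B_y = 2550 lb.
ΣM about B: M_B − 950·8.3 + 7700 − 1600·9.4 = 0 → M_B = 15220 lb·ft.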